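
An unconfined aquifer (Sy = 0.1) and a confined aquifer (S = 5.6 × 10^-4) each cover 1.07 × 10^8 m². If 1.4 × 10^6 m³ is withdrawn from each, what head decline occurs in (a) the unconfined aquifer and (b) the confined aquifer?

Unconfined: Δh_u = ΔV/(Sy·A) = 1.4 × 10^6/(0.1 × 1.07 × 10^8) = 0.1308 m
Confined: Δh_c = ΔV/(S·A) = 1.4 × 10^6/(5.6 × 10^-4 × 1.07 × 10^8) = 23.36 m

Δh_u ≈ 0.131 m; Δh_c ≈ 23.4 m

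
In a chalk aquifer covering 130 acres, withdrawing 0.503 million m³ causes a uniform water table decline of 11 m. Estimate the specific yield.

Sy ≈ 0.087

A = 130 acres = 5.261 × 10^5 m²
ΔV = 0.503 million m³ = 5.03 × 10^5 m³
Sy = ΔV / (A × Δh) = 5.03 × 10^5 m³ / (5.261 × 10^5 m² × 11 m) = 0.08692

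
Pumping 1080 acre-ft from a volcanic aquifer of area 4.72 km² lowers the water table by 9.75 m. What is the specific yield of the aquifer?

Sy ≈ 0.029

A = 4.72 km² = 4.72 × 10^6 m²
ΔV = 1080 acre-ft = 1.332 × 10^6 m³
Sy = ΔV / (A × Δh) = 1.332 × 10^6 m³ / (4.72 × 10^6 m² × 9.75 m) = 0.02895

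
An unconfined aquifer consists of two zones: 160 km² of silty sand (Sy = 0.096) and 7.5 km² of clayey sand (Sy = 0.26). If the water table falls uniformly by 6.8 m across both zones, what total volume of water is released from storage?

ΔV ≈ 1.18 × 10^8 m³

A₁ = 160 km² = 1.6 × 10^8 m²; A₂ = 7.5 km² = 7.5 × 10^6 m²
ΔV₁ = 0.096 × 1.6 × 10^8 × 6.8 = 1.044 × 10^8 m³
ΔV₂ = 0.26 × 7.5 × 10^6 × 6.8 = 1.326 × 10^7 m³
ΔV = ΔV₁ + ΔV₂ = 1.177 × 10^8 m³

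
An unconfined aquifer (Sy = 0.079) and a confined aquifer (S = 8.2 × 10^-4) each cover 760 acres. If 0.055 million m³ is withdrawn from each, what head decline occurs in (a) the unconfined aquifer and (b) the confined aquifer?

A = 760 acres = 3.076 × 10^6 m²
ΔV = 0.055 million m³ = 55000 m³
Unconfined: Δh_u = ΔV/(Sy·A) = 55000/(0.079 × 3.076 × 10^6) = 0.2264 m
Confined: Δh_c = ΔV/(S·A) = 55000/(8.2 × 10^-4 × 3.076 × 10^6) = 21.81 m

Δh_u ≈ 0.226 m; Δh_c ≈ 21.8 m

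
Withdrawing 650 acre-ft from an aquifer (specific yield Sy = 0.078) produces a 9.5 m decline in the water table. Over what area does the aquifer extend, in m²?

ΔV = 650 acre-ft = 8.018 × 10^5 m³
A = ΔV / (Sy × Δh) = 8.018 × 10^5 / (0.078 × 9.5) = 1.082 × 10^6 m²

A ≈ 1.08 × 10^6 m²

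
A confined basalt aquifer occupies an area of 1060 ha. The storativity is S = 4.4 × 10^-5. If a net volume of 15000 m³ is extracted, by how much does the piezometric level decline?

A = 1060 ha = 1.06 × 10^7 m²
Δh = ΔV / (S × A) = 15000 m³ / (4.4 × 10^-5 × 1.06 × 10^7 m²) = 32.16 m

Δh ≈ 32.2 m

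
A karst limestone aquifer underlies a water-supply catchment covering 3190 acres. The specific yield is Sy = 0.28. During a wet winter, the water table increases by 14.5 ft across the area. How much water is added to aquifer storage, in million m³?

A = 3190 acres = 1.291 × 10^7 m²
Δh = 14.5 ft = 4.42 m
ΔV = Sy × A × Δh = 0.28 × 1.291 × 10^7 m² × 4.42 m = 1.598 × 10^7 m³
ΔV = 1.598 × 10^7 m³ = 15.98 million m³

ΔV ≈ 16 million m³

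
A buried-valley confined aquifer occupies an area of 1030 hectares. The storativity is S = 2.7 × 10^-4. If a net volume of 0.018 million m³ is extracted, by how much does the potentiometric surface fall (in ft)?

A = 1030 hectares = 1.03 × 10^7 m²
ΔV = 0.018 million m³ = 18000 m³
Δh = ΔV / (S × A) = 18000 m³ / (2.7 × 10^-4 × 1.03 × 10^7 m²) = 6.472 m
Δh = 6.472 m = 21.24 ft

Δh ≈ 21.2 ft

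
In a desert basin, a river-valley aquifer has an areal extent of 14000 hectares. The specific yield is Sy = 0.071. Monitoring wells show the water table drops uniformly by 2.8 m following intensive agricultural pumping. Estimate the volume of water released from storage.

ΔV ≈ 2.78 × 10^7 m³

A = 14000 hectares = 1.4 × 10^8 m²
ΔV = Sy × A × Δh = 0.071 × 1.4 × 10^8 m² × 2.8 m = 2.783 × 10^7 m³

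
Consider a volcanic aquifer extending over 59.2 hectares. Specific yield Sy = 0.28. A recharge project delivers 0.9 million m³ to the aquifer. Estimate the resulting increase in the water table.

A = 59.2 hectares = 5.92 × 10^5 m²
ΔV = 0.9 million m³ = 9 × 10^5 m³
Δh = ΔV / (Sy × A) = 9 × 10^5 m³ / (0.28 × 5.92 × 10^5 m²) = 5.43 m

Δh ≈ 5.43 m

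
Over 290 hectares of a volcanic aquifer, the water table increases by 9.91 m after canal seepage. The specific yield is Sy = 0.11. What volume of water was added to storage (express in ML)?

A = 290 hectares = 2.9 × 10^6 m²
ΔV = Sy × A × Δh = 0.11 × 2.9 × 10^6 m² × 9.91 m = 3.161 × 10^6 m³
ΔV = 3.161 × 10^6 m³ = 3161 ML

ΔV ≈ 3160 ML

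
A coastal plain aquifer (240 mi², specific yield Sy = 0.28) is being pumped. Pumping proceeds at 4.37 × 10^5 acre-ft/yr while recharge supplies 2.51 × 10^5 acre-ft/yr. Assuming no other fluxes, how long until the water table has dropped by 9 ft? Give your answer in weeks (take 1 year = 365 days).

t ≈ 109 weeks

A = 240 mi² = 6.216 × 10^8 m²
Δh = 9 ft = 2.743 m
ΔV = Sy × A × Δh = 0.28 × 6.216 × 10^8 × 2.743 = 4.774 × 10^8 m³
Net withdrawal = 4.37 × 10^5 − 2.51 × 10^5 = 1.86 × 10^5 acre-ft/yr = 6.286 × 10^5 m³/d
t = ΔV / Q = 4.774 × 10^8 m³ / 6.286 × 10^5 m³/d = 759.6 d
t = 759.6 d ≈ 108.5 weeks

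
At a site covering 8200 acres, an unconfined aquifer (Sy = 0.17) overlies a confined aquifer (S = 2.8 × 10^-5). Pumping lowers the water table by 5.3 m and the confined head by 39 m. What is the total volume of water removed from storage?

ΔV ≈ 2.99 × 10^7 m³

A = 8200 acres = 3.318 × 10^7 m²
Unconfined: ΔV_u = Sy × A × Δh_u = 0.17 × 3.318 × 10^7 × 5.3 = 2.99 × 10^7 m³
Confined: ΔV_c = S × A × Δh_c = 2.8 × 10^-5 × 3.318 × 10^7 × 39 = 36240 m³
Total ΔV = 2.99 × 10^7 + 36240 = 2.994 × 10^7 m³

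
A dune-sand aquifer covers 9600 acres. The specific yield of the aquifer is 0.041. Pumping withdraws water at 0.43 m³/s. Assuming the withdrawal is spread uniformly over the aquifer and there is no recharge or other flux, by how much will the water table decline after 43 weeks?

Δh ≈ 7.02 m

A = 9600 acres = 3.885 × 10^7 m²
Q = 0.43 m³/s = 37150 m³/d
t = 43 weeks = 301 d
ΔV = Q × t = 37150 m³/d × 301 d = 1.118 × 10^7 m³
Δh = ΔV / (Sy × A) = 1.118 × 10^7 / (0.041 × 3.885 × 10^7) = 7.021 m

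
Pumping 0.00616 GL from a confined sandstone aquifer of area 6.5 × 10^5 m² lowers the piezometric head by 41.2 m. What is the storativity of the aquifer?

S ≈ 2.3 × 10^-4

ΔV = 0.00616 GL = 6160 m³
S = ΔV / (A × Δh) = 6160 m³ / (6.5 × 10^5 m² × 41.2 m) = 2.3 × 10^-4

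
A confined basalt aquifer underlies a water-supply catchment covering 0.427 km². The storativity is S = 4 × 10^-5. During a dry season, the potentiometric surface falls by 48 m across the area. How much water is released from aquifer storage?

ΔV ≈ 820 m³

A = 0.427 km² = 4.27 × 10^5 m²
ΔV = S × A × Δh = 4 × 10^-5 × 4.27 × 10^5 m² × 48 m = 819.8 m³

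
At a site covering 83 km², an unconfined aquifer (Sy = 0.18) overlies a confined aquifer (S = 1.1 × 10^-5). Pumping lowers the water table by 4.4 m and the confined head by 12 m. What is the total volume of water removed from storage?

ΔV ≈ 6.57 × 10^7 m³

A = 83 km² = 8.3 × 10^7 m²
Unconfined: ΔV_u = Sy × A × Δh_u = 0.18 × 8.3 × 10^7 × 4.4 = 6.574 × 10^7 m³
Confined: ΔV_c = S × A × Δh_c = 1.1 × 10^-5 × 8.3 × 10^7 × 12 = 10960 m³
Total ΔV = 6.574 × 10^7 + 10960 = 6.575 × 10^7 m³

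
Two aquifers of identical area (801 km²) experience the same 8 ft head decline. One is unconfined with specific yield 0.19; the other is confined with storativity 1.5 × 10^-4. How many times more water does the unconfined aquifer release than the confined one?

ΔV_u / ΔV_c ≈ 1270

A = 801 km² = 8.01 × 10^8 m²
Δh = 8 ft = 2.438 m
Unconfined: ΔV_u = Sy × A × Δh = 0.19 × 8.01 × 10^8 × 2.438 = 3.711 × 10^8 m³
Confined: ΔV_c = S × A × Δh = 1.5 × 10^-4 × 8.01 × 10^8 × 2.438 = 2.93 × 10^5 m³
Ratio = ΔV_u / ΔV_c = Sy / S = 0.19 / 1.5 × 10^-4 = 1267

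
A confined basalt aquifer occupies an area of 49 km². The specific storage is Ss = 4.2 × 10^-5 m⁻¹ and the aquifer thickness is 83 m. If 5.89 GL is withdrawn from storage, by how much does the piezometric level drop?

S = Ss × b = 4.2 × 10^-5 m⁻¹ × 83 m = 3.486 × 10^-3
A = 49 km² = 4.9 × 10^7 m²
ΔV = 5.89 GL = 5.89 × 10^6 m³
Δh = ΔV / (S × A) = 5.89 × 10^6 m³ / (0.003486 × 4.9 × 10^7 m²) = 34.48 m

Δh ≈ 34.5 m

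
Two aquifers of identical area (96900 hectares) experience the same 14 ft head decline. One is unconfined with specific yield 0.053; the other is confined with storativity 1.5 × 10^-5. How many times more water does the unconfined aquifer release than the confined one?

ΔV_u / ΔV_c ≈ 3530

A = 96900 hectares = 9.69 × 10^8 m²
Δh = 14 ft = 4.267 m
Unconfined: ΔV_u = Sy × A × Δh = 0.053 × 9.69 × 10^8 × 4.267 = 2.192 × 10^8 m³
Confined: ΔV_c = S × A × Δh = 1.5 × 10^-5 × 9.69 × 10^8 × 4.267 = 62020 m³
Ratio = ΔV_u / ΔV_c = Sy / S = 0.053 / 1.5 × 10^-5 = 3533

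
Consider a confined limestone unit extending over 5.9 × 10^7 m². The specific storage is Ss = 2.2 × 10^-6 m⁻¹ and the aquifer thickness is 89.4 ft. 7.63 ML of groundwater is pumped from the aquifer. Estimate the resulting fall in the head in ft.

b = 89.4 ft = 27.25 m
S = Ss × b = 2.2 × 10^-6 m⁻¹ × 27.25 m = 5.995 × 10^-5
ΔV = 7.63 ML = 7630 m³
Δh = ΔV / (S × A) = 7630 m³ / (5.995 × 10^-5 × 5.9 × 10^7 m²) = 2.157 m
Δh = 2.157 m = 7.078 ft

Δh ≈ 7.08 ft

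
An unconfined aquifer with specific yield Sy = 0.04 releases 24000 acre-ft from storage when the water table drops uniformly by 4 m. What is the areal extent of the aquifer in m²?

ΔV = 24000 acre-ft = 2.96 × 10^7 m³
A = ΔV / (Sy × Δh) = 2.96 × 10^7 / (0.04 × 4) = 1.85 × 10^8 m²

A ≈ 1.85 × 10^8 m²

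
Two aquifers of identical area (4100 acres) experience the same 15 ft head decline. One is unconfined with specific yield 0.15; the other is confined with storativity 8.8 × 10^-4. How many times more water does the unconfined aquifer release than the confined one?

ΔV_u / ΔV_c ≈ 170

A = 4100 acres = 1.659 × 10^7 m²
Δh = 15 ft = 4.572 m
Unconfined: ΔV_u = Sy × A × Δh = 0.15 × 1.659 × 10^7 × 4.572 = 1.138 × 10^7 m³
Confined: ΔV_c = S × A × Δh = 8.8 × 10^-4 × 1.659 × 10^7 × 4.572 = 66760 m³
Ratio = ΔV_u / ΔV_c = Sy / S = 0.15 / 8.8 × 10^-4 = 170.5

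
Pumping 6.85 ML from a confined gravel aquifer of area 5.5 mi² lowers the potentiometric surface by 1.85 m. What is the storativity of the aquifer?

S ≈ 2.6 × 10^-4

A = 5.5 mi² = 1.424 × 10^7 m²
ΔV = 6.85 ML = 6850 m³
S = ΔV / (A × Δh) = 6850 m³ / (1.424 × 10^7 m² × 1.85 m) = 2.599 × 10^-4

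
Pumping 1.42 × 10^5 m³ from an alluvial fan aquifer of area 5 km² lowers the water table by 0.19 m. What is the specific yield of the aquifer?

Sy ≈ 0.15

A = 5 km² = 5 × 10^6 m²
Sy = ΔV / (A × Δh) = 1.42 × 10^5 m³ / (5 × 10^6 m² × 0.19 m) = 0.1495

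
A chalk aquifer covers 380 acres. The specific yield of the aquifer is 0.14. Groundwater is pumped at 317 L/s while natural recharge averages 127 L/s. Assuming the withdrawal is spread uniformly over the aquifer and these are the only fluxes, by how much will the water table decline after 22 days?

A = 380 acres = 1.538 × 10^6 m²
Net abstraction = 317 − 127 = 190 L/s
Q_net = 190 L/s = 16420 m³/d
ΔV = Q × t = 16420 m³/d × 22 d = 3.612 × 10^5 m³
Δh = ΔV / (Sy × A) = 3.612 × 10^5 / (0.14 × 1.538 × 10^6) = 1.677 m

Δh ≈ 1.68 m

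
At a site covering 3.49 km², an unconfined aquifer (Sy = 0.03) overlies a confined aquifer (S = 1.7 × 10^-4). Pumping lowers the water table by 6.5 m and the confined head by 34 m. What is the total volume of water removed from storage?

A = 3.49 km² = 3.49 × 10^6 m²
Unconfined: ΔV_u = Sy × A × Δh_u = 0.03 × 3.49 × 10^6 × 6.5 = 6.806 × 10^5 m³
Confined: ΔV_c = S × A × Δh_c = 1.7 × 10^-4 × 3.49 × 10^6 × 34 = 20170 m³
Total ΔV = 6.806 × 10^5 + 20170 = 7.007 × 10^5 m³

ΔV ≈ 7.01 × 10^5 m³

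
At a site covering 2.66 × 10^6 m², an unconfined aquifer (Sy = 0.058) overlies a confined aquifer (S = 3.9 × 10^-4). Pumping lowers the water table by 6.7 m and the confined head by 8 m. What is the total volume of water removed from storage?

Unconfined: ΔV_u = Sy × A × Δh_u = 0.058 × 2.66 × 10^6 × 6.7 = 1.034 × 10^6 m³
Confined: ΔV_c = S × A × Δh_c = 3.9 × 10^-4 × 2.66 × 10^6 × 8 = 8299 m³
Total ΔV = 1.034 × 10^6 + 8299 = 1.042 × 10^6 m³

ΔV ≈ 1.04 × 10^6 m³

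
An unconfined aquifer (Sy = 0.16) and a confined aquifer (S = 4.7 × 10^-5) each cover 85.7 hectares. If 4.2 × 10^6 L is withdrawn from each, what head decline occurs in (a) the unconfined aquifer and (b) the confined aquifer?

Δh_u ≈ 0.0306 m; Δh_c ≈ 104 m

A = 85.7 hectares = 8.57 × 10^5 m²
ΔV = 4.2 × 10^6 L = 4200 m³
Unconfined: Δh_u = ΔV/(Sy·A) = 4200/(0.16 × 8.57 × 10^5) = 0.03063 m
Confined: Δh_c = ΔV/(S·A) = 4200/(4.7 × 10^-5 × 8.57 × 10^5) = 104.3 m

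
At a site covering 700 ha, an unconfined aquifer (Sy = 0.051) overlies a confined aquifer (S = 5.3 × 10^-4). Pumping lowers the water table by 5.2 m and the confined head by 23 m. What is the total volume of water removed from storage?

A = 700 ha = 7 × 10^6 m²
Unconfined: ΔV_u = Sy × A × Δh_u = 0.051 × 7 × 10^6 × 5.2 = 1.856 × 10^6 m³
Confined: ΔV_c = S × A × Δh_c = 5.3 × 10^-4 × 7 × 10^6 × 23 = 85330 m³
Total ΔV = 1.856 × 10^6 + 85330 = 1.942 × 10^6 m³

ΔV ≈ 1.94 × 10^6 m³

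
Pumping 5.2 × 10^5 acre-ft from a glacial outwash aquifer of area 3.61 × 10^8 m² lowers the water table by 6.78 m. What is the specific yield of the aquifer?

Sy ≈ 0.26

ΔV = 5.2 × 10^5 acre-ft = 6.414 × 10^8 m³
Sy = ΔV / (A × Δh) = 6.414 × 10^8 m³ / (3.61 × 10^8 m² × 6.78 m) = 0.2621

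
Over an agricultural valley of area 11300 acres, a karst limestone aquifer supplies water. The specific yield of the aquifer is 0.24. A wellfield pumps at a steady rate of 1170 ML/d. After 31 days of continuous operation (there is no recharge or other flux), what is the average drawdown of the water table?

A = 11300 acres = 4.573 × 10^7 m²
Q = 1170 ML/d = 1.17 × 10^6 m³/d
ΔV = Q × t = 1.17 × 10^6 m³/d × 31 d = 3.627 × 10^7 m³
Δh = ΔV / (Sy × A) = 3.627 × 10^7 / (0.24 × 4.573 × 10^7) = 3.305 m

Δh ≈ 3.3 m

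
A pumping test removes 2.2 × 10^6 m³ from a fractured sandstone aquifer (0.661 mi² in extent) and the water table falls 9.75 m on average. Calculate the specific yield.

A = 0.661 mi² = 1.712 × 10^6 m²
Sy = ΔV / (A × Δh) = 2.2 × 10^6 m³ / (1.712 × 10^6 m² × 9.75 m) = 0.1318

Sy ≈ 0.13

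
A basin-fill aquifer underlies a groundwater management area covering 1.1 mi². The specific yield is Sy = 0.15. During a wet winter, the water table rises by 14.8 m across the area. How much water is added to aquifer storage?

ΔV ≈ 6.32 × 10^6 m³

A = 1.1 mi² = 2.849 × 10^6 m²
ΔV = Sy × A × Δh = 0.15 × 2.849 × 10^6 m² × 14.8 m = 6.325 × 10^6 m³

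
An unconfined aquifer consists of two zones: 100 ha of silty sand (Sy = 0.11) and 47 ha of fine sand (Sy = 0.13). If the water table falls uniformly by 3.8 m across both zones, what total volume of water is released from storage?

ΔV ≈ 6.5 × 10^5 m³

A₁ = 100 ha = 1 × 10^6 m²; A₂ = 47 ha = 4.7 × 10^5 m²
ΔV₁ = 0.11 × 1 × 10^6 × 3.8 = 4.18 × 10^5 m³
ΔV₂ = 0.13 × 4.7 × 10^5 × 3.8 = 2.322 × 10^5 m³
ΔV = ΔV₁ + ΔV₂ = 6.502 × 10^5 m³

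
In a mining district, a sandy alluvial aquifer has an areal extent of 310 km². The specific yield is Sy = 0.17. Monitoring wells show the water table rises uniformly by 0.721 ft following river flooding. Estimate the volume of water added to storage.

ΔV ≈ 1.16 × 10^7 m³

A = 310 km² = 3.1 × 10^8 m²
Δh = 0.721 ft = 0.2198 m
ΔV = Sy × A × Δh = 0.17 × 3.1 × 10^8 m² × 0.2198 m = 1.158 × 10^7 m³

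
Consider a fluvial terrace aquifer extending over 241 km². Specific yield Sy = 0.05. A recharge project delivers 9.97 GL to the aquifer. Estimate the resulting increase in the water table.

Δh ≈ 0.827 m

A = 241 km² = 2.41 × 10^8 m²
ΔV = 9.97 GL = 9.97 × 10^6 m³
Δh = ΔV / (Sy × A) = 9.97 × 10^6 m³ / (0.05 × 2.41 × 10^8 m²) = 0.8274 m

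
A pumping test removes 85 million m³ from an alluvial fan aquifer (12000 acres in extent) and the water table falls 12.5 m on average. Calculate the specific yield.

A = 12000 acres = 4.856 × 10^7 m²
ΔV = 85 million m³ = 8.5 × 10^7 m³
Sy = ΔV / (A × Δh) = 8.5 × 10^7 m³ / (4.856 × 10^7 m² × 12.5 m) = 0.14

Sy ≈ 0.14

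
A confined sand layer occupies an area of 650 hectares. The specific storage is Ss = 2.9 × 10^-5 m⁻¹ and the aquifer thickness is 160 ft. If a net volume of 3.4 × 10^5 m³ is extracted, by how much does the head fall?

Δh ≈ 37 m

b = 160 ft = 48.77 m
S = Ss × b = 2.9 × 10^-5 m⁻¹ × 48.77 m = 1.414 × 10^-3
A = 650 hectares = 6.5 × 10^6 m²
Δh = ΔV / (S × A) = 3.4 × 10^5 m³ / (0.001414 × 6.5 × 10^6 m²) = 36.99 m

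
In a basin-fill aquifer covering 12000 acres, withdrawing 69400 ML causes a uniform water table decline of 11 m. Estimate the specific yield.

Sy ≈ 0.13

A = 12000 acres = 4.856 × 10^7 m²
ΔV = 69400 ML = 6.94 × 10^7 m³
Sy = ΔV / (A × Δh) = 6.94 × 10^7 m³ / (4.856 × 10^7 m² × 11 m) = 0.1299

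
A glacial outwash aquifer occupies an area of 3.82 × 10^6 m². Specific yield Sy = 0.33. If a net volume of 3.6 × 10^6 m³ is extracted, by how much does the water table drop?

Δh ≈ 2.86 m

Δh = ΔV / (Sy × A) = 3.6 × 10^6 m³ / (0.33 × 3.82 × 10^6 m²) = 2.856 m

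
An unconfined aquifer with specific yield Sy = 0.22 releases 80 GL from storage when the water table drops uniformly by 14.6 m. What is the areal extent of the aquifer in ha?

A ≈ 2490 ha

ΔV = 80 GL = 8 × 10^7 m³
A = ΔV / (Sy × Δh) = 8 × 10^7 / (0.22 × 14.6) = 2.491 × 10^7 m²
A = 2.491 × 10^7 m² = 2491 ha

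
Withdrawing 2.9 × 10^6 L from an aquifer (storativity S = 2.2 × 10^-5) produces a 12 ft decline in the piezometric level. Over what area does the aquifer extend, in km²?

A ≈ 36 km²

Δh = 12 ft = 3.658 m
ΔV = 2.9 × 10^6 L = 2900 m³
A = ΔV / (S × Δh) = 2900 / (2.2 × 10^-5 × 3.658) = 3.604 × 10^7 m²
A = 3.604 × 10^7 m² = 36.04 km²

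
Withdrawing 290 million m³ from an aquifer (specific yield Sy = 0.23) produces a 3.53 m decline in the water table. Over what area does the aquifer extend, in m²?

A ≈ 3.57 × 10^8 m²

ΔV = 290 million m³ = 2.9 × 10^8 m³
A = ΔV / (Sy × Δh) = 2.9 × 10^8 / (0.23 × 3.53) = 3.572 × 10^8 m²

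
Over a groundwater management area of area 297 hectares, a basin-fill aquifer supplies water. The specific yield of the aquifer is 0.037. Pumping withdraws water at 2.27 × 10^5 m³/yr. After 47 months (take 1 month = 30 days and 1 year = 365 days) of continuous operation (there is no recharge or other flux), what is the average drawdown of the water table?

Δh ≈ 7.98 m

A = 297 hectares = 2.97 × 10^6 m²
Q = 2.27 × 10^5 m³/yr = 621.9 m³/d
t = 47 months = 1410 d
ΔV = Q × t = 621.9 m³/d × 1410 d = 8.769 × 10^5 m³
Δh = ΔV / (Sy × A) = 8.769 × 10^5 / (0.037 × 2.97 × 10^6) = 7.98 m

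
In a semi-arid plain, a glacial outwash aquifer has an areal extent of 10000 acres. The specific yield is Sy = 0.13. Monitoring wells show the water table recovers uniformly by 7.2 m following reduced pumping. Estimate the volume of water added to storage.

ΔV ≈ 3.79 × 10^7 m³

A = 10000 acres = 4.047 × 10^7 m²
ΔV = Sy × A × Δh = 0.13 × 4.047 × 10^7 m² × 7.2 m = 3.788 × 10^7 m³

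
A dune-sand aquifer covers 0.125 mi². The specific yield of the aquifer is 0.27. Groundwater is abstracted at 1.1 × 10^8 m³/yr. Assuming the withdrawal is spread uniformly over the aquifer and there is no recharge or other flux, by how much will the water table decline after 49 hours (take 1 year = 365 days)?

A = 0.125 mi² = 3.237 × 10^5 m²
Q = 1.1 × 10^8 m³/yr = 3.014 × 10^5 m³/d
t = 49 hours = 2.042 d
ΔV = Q × t = 3.014 × 10^5 m³/d × 2.042 d = 6.153 × 10^5 m³
Δh = ΔV / (Sy × A) = 6.153 × 10^5 / (0.27 × 3.237 × 10^5) = 7.039 m

Δh ≈ 7.04 m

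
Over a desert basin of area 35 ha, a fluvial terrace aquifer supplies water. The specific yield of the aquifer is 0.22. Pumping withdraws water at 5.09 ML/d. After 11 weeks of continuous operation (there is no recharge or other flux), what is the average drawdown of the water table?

Δh ≈ 5.09 m

A = 35 ha = 3.5 × 10^5 m²
Q = 5.09 ML/d = 5090 m³/d
t = 11 weeks = 77 d
ΔV = Q × t = 5090 m³/d × 77 d = 3.919 × 10^5 m³
Δh = ΔV / (Sy × A) = 3.919 × 10^5 / (0.22 × 3.5 × 10^5) = 5.09 m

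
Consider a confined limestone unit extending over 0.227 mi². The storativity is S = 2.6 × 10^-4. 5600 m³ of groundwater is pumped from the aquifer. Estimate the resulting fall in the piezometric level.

Δh ≈ 36.6 m

A = 0.227 mi² = 5.879 × 10^5 m²
Δh = ΔV / (S × A) = 5600 m³ / (2.6 × 10^-4 × 5.879 × 10^5 m²) = 36.63 m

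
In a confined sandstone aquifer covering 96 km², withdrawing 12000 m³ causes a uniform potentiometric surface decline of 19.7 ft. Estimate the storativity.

S ≈ 2.1 × 10^-5

A = 96 km² = 9.6 × 10^7 m²
Δh = 19.7 ft = 6.005 m
S = ΔV / (A × Δh) = 12000 m³ / (9.6 × 10^7 m² × 6.005 m) = 2.082 × 10^-5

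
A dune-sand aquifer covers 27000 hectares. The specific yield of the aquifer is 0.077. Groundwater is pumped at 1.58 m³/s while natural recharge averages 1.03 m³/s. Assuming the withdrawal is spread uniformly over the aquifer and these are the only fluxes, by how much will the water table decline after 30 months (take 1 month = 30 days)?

A = 27000 hectares = 2.7 × 10^8 m²
Net abstraction = 1.58 − 1.03 = 0.55 m³/s
Q_net = 0.55 m³/s = 47520 m³/d
t = 30 months = 900 d
ΔV = Q × t = 47520 m³/d × 900 d = 4.277 × 10^7 m³
Δh = ΔV / (Sy × A) = 4.277 × 10^7 / (0.077 × 2.7 × 10^8) = 2.057 m

Δh ≈ 2.06 m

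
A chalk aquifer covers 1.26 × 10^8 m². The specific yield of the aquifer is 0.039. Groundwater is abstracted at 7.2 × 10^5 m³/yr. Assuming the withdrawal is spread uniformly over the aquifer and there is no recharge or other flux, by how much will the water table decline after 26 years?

Q = 7.2 × 10^5 m³/yr = 1973 m³/d
t = 26 years = 9490 d
ΔV = Q × t = 1973 m³/d × 9490 d = 1.872 × 10^7 m³
Δh = ΔV / (Sy × A) = 1.872 × 10^7 / (0.039 × 1.26 × 10^8) = 3.81 m

Δh ≈ 3.81 m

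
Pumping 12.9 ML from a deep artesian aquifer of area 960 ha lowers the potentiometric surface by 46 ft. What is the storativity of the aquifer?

S ≈ 9.6 × 10^-5

A = 960 ha = 9.6 × 10^6 m²
Δh = 46 ft = 14.02 m
ΔV = 12.9 ML = 12900 m³
S = ΔV / (A × Δh) = 12900 m³ / (9.6 × 10^6 m² × 14.02 m) = 9.584 × 10^-5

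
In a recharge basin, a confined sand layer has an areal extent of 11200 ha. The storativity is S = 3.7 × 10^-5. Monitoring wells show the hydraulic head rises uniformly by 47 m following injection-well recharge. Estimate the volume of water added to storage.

ΔV ≈ 1.95 × 10^5 m³

A = 11200 ha = 1.12 × 10^8 m²
ΔV = S × A × Δh = 3.7 × 10^-5 × 1.12 × 10^8 m² × 47 m = 1.948 × 10^5 m³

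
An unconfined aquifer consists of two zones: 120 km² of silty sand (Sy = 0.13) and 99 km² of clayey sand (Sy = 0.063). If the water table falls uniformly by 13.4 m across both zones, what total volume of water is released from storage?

ΔV ≈ 2.93 × 10^8 m³

A₁ = 120 km² = 1.2 × 10^8 m²; A₂ = 99 km² = 9.9 × 10^7 m²
ΔV₁ = 0.13 × 1.2 × 10^8 × 13.4 = 2.09 × 10^8 m³
ΔV₂ = 0.063 × 9.9 × 10^7 × 13.4 = 8.358 × 10^7 m³
ΔV = ΔV₁ + ΔV₂ = 2.926 × 10^8 m³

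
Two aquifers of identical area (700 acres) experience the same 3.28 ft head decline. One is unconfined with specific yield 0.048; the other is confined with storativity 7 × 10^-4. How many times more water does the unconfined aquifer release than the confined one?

ΔV_u / ΔV_c ≈ 68.6

A = 700 acres = 2.833 × 10^6 m²
Δh = 3.28 ft = 0.9997 m
Unconfined: ΔV_u = Sy × A × Δh = 0.048 × 2.833 × 10^6 × 0.9997 = 1.359 × 10^5 m³
Confined: ΔV_c = S × A × Δh = 7 × 10^-4 × 2.833 × 10^6 × 0.9997 = 1982 m³
Ratio = ΔV_u / ΔV_c = Sy / S = 0.048 / 7 × 10^-4 = 68.57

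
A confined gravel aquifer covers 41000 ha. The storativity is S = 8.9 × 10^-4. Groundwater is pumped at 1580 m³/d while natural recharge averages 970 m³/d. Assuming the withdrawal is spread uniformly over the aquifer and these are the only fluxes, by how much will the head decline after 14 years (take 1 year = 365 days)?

A = 41000 ha = 4.1 × 10^8 m²
Net abstraction = 1580 − 970 = 610 m³/d
t = 14 years = 5110 d
ΔV = Q × t = 610 m³/d × 5110 d = 3.117 × 10^6 m³
Δh = ΔV / (S × A) = 3.117 × 10^6 / (8.9 × 10^-4 × 4.1 × 10^8) = 8.542 m

Δh ≈ 8.54 m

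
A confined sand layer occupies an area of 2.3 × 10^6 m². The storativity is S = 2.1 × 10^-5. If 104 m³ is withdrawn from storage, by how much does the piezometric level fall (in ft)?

Δh ≈ 7.06 ft

Δh = ΔV / (S × A) = 104 m³ / (2.1 × 10^-5 × 2.3 × 10^6 m²) = 2.153 m
Δh = 2.153 m = 7.064 ft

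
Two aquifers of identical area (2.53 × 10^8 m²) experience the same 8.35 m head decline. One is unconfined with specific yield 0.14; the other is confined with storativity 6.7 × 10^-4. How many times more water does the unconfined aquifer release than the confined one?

ΔV_u / ΔV_c ≈ 209

Unconfined: ΔV_u = Sy × A × Δh = 0.14 × 2.53 × 10^8 × 8.35 = 2.958 × 10^8 m³
Confined: ΔV_c = S × A × Δh = 6.7 × 10^-4 × 2.53 × 10^8 × 8.35 = 1.415 × 10^6 m³
Ratio = ΔV_u / ΔV_c = Sy / S = 0.14 / 6.7 × 10^-4 = 209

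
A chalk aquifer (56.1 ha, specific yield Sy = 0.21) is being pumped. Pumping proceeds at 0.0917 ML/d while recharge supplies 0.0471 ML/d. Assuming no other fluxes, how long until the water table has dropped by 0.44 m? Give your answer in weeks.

A = 56.1 ha = 5.61 × 10^5 m²
ΔV = Sy × A × Δh = 0.21 × 5.61 × 10^5 × 0.44 = 51840 m³
Net withdrawal = 0.0917 − 0.0471 = 0.0446 ML/d = 44.6 m³/d
t = ΔV / Q = 51840 m³ / 44.6 m³/d = 1162 d
t = 1162 d ≈ 166 weeks

t ≈ 166 weeks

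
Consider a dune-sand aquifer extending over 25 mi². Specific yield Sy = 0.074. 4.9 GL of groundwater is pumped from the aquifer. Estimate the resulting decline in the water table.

Δh ≈ 1.02 m

A = 25 mi² = 6.475 × 10^7 m²
ΔV = 4.9 GL = 4.9 × 10^6 m³
Δh = ΔV / (Sy × A) = 4.9 × 10^6 m³ / (0.074 × 6.475 × 10^7 m²) = 1.023 m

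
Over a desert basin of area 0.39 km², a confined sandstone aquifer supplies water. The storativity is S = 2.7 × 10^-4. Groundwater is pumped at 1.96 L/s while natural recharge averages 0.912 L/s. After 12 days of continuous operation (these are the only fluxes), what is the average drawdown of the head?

Δh ≈ 10.3 m

A = 0.39 km² = 3.9 × 10^5 m²
Net abstraction = 1.96 − 0.912 = 1.048 L/s
Q_net = 1.048 L/s = 90.55 m³/d
ΔV = Q × t = 90.55 m³/d × 12 d = 1087 m³
Δh = ΔV / (S × A) = 1087 / (2.7 × 10^-4 × 3.9 × 10^5) = 10.32 m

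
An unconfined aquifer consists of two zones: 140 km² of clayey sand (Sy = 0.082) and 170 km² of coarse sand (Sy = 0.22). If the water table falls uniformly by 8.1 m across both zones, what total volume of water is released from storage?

A₁ = 140 km² = 1.4 × 10^8 m²; A₂ = 170 km² = 1.7 × 10^8 m²
ΔV₁ = 0.082 × 1.4 × 10^8 × 8.1 = 9.299 × 10^7 m³
ΔV₂ = 0.22 × 1.7 × 10^8 × 8.1 = 3.029 × 10^8 m³
ΔV = ΔV₁ + ΔV₂ = 3.959 × 10^8 m³

ΔV ≈ 3.96 × 10^8 m³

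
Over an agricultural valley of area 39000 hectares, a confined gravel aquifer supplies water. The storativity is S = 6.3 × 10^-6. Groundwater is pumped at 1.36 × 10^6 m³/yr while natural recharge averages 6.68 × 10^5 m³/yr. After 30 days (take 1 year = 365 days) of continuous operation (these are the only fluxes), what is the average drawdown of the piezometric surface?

Δh ≈ 23.1 m

A = 39000 hectares = 3.9 × 10^8 m²
Net abstraction = 1.36 × 10^6 − 6.68 × 10^5 = 6.92 × 10^5 m³/yr
Q_net = 6.92 × 10^5 m³/yr = 1896 m³/d
ΔV = Q × t = 1896 m³/d × 30 d = 56880 m³
Δh = ΔV / (S × A) = 56880 / (6.3 × 10^-6 × 3.9 × 10^8) = 23.15 m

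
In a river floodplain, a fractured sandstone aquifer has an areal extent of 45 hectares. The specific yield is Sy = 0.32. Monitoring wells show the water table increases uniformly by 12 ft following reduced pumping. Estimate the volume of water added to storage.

ΔV ≈ 5.27 × 10^5 m³

A = 45 hectares = 4.5 × 10^5 m²
Δh = 12 ft = 3.658 m
ΔV = Sy × A × Δh = 0.32 × 4.5 × 10^5 m² × 3.658 m = 5.267 × 10^5 m³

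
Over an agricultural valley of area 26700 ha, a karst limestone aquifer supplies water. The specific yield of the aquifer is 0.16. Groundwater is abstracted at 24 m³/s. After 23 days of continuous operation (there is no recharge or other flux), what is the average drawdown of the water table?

Δh ≈ 1.12 m

A = 26700 ha = 2.67 × 10^8 m²
Q = 24 m³/s = 2.074 × 10^6 m³/d
ΔV = Q × t = 2.074 × 10^6 m³/d × 23 d = 4.769 × 10^7 m³
Δh = ΔV / (Sy × A) = 4.769 × 10^7 / (0.16 × 2.67 × 10^8) = 1.116 m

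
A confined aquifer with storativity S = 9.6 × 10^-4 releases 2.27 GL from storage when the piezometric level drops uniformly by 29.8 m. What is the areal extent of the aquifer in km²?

A ≈ 79.3 km²

ΔV = 2.27 GL = 2.27 × 10^6 m³
A = ΔV / (S × Δh) = 2.27 × 10^6 / (9.6 × 10^-4 × 29.8) = 7.935 × 10^7 m²
A = 7.935 × 10^7 m² = 79.35 km²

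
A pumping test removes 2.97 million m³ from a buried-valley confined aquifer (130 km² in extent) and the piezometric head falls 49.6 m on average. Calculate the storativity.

S ≈ 4.6 × 10^-4

A = 130 km² = 1.3 × 10^8 m²
ΔV = 2.97 million m³ = 2.97 × 10^6 m³
S = ΔV / (A × Δh) = 2.97 × 10^6 m³ / (1.3 × 10^8 m² × 49.6 m) = 4.606 × 10^-4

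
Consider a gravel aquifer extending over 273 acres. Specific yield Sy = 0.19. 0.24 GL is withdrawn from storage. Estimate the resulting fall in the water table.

Δh ≈ 1.14 m

A = 273 acres = 1.105 × 10^6 m²
ΔV = 0.24 GL = 2.4 × 10^5 m³
Δh = ΔV / (Sy × A) = 2.4 × 10^5 m³ / (0.19 × 1.105 × 10^6 m²) = 1.143 m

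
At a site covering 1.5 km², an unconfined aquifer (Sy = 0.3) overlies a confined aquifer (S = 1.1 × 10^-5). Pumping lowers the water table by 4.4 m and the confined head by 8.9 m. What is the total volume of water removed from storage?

ΔV ≈ 1.98 × 10^6 m³

A = 1.5 km² = 1.5 × 10^6 m²
Unconfined: ΔV_u = Sy × A × Δh_u = 0.3 × 1.5 × 10^6 × 4.4 = 1.98 × 10^6 m³
Confined: ΔV_c = S × A × Δh_c = 1.1 × 10^-5 × 1.5 × 10^6 × 8.9 = 146.8 m³
Total ΔV = 1.98 × 10^6 + 146.8 = 1.98 × 10^6 m³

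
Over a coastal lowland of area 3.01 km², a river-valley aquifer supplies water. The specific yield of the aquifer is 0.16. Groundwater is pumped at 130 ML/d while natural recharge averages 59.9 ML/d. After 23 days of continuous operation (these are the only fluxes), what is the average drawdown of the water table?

Δh ≈ 3.35 m

A = 3.01 km² = 3.01 × 10^6 m²
Net abstraction = 130 − 59.9 = 70.1 ML/d
Q_net = 70.1 ML/d = 70100 m³/d
ΔV = Q × t = 70100 m³/d × 23 d = 1.612 × 10^6 m³
Δh = ΔV / (Sy × A) = 1.612 × 10^6 / (0.16 × 3.01 × 10^6) = 3.348 m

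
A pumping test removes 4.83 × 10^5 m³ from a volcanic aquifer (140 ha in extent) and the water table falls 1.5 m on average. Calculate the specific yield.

A = 140 ha = 1.4 × 10^6 m²
Sy = ΔV / (A × Δh) = 4.83 × 10^5 m³ / (1.4 × 10^6 m² × 1.5 m) = 0.23

Sy ≈ 0.23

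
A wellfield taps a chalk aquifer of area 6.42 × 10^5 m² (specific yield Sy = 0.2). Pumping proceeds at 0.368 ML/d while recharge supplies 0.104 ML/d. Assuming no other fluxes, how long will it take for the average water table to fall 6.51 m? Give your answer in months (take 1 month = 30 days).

ΔV = Sy × A × Δh = 0.2 × 6.42 × 10^5 × 6.51 = 8.359 × 10^5 m³
Net withdrawal = 0.368 − 0.104 = 0.264 ML/d = 264 m³/d
t = ΔV / Q = 8.359 × 10^5 m³ / 264 m³/d = 3166 d
t = 3166 d ≈ 105.5 months

t ≈ 106 months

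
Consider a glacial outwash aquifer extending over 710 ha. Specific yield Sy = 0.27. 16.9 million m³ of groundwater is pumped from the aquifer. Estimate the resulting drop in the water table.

Δh ≈ 8.82 m

A = 710 ha = 7.1 × 10^6 m²
ΔV = 16.9 million m³ = 1.69 × 10^7 m³
Δh = ΔV / (Sy × A) = 1.69 × 10^7 m³ / (0.27 × 7.1 × 10^6 m²) = 8.816 m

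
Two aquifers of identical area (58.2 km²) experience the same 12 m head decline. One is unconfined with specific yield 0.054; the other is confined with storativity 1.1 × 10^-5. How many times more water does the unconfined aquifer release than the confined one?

A = 58.2 km² = 5.82 × 10^7 m²
Unconfined: ΔV_u = Sy × A × Δh = 0.054 × 5.82 × 10^7 × 12 = 3.771 × 10^7 m³
Confined: ΔV_c = S × A × Δh = 1.1 × 10^-5 × 5.82 × 10^7 × 12 = 7682 m³
Ratio = ΔV_u / ΔV_c = Sy / S = 0.054 / 1.1 × 10^-5 = 4909

ΔV_u / ΔV_c ≈ 4910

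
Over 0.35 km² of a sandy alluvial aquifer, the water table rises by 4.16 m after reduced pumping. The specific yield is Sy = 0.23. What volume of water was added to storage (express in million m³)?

ΔV ≈ 0.335 million m³

A = 0.35 km² = 3.5 × 10^5 m²
ΔV = Sy × A × Δh = 0.23 × 3.5 × 10^5 m² × 4.16 m = 3.349 × 10^5 m³
ΔV = 3.349 × 10^5 m³ = 0.3349 million m³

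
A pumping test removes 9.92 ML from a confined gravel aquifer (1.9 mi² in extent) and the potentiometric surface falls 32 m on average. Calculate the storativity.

A = 1.9 mi² = 4.921 × 10^6 m²
ΔV = 9.92 ML = 9920 m³
S = ΔV / (A × Δh) = 9920 m³ / (4.921 × 10^6 m² × 32 m) = 6.3 × 10^-5

S ≈ 6.3 × 10^-5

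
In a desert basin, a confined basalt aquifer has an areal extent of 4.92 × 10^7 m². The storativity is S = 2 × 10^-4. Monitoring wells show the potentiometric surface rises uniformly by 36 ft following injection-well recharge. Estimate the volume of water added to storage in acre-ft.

Δh = 36 ft = 10.97 m
ΔV = S × A × Δh = 2 × 10^-4 × 4.92 × 10^7 m² × 10.97 m = 1.08 × 10^5 m³
ΔV = 1.08 × 10^5 m³ = 87.53 acre-ft

ΔV ≈ 87.5 acre-ft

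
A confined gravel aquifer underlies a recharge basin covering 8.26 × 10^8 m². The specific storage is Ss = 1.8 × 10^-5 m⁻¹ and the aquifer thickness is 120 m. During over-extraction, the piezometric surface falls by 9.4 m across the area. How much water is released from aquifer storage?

ΔV ≈ 1.68 × 10^7 m³

S = Ss × b = 1.8 × 10^-5 m⁻¹ × 120 m = 2.16 × 10^-3
ΔV = S × A × Δh = 0.00216 × 8.26 × 10^8 m² × 9.4 m = 1.677 × 10^7 m³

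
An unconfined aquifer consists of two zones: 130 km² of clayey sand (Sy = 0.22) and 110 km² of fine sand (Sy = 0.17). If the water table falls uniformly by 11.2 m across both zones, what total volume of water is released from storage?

A₁ = 130 km² = 1.3 × 10^8 m²; A₂ = 110 km² = 1.1 × 10^8 m²
ΔV₁ = 0.22 × 1.3 × 10^8 × 11.2 = 3.203 × 10^8 m³
ΔV₂ = 0.17 × 1.1 × 10^8 × 11.2 = 2.094 × 10^8 m³
ΔV = ΔV₁ + ΔV₂ = 5.298 × 10^8 m³

ΔV ≈ 5.3 × 10^8 m³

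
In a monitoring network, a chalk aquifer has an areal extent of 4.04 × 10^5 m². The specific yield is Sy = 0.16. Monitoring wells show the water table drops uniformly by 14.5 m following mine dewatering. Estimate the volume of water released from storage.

ΔV = Sy × A × Δh = 0.16 × 4.04 × 10^5 m² × 14.5 m = 9.373 × 10^5 m³

ΔV ≈ 9.37 × 10^5 m³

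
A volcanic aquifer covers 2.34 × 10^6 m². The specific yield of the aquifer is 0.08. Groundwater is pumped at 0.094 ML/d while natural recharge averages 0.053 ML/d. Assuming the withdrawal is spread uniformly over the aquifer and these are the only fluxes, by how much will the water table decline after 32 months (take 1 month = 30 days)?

Net abstraction = 0.094 − 0.053 = 0.041 ML/d
Q_net = 0.041 ML/d = 41 m³/d
t = 32 months = 960 d
ΔV = Q × t = 41 m³/d × 960 d = 39360 m³
Δh = ΔV / (Sy × A) = 39360 / (0.08 × 2.34 × 10^6) = 0.2103 m

Δh ≈ 0.21 m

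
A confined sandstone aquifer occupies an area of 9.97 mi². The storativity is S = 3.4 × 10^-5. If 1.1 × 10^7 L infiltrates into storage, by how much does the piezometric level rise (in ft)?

Δh ≈ 41.1 ft

A = 9.97 mi² = 2.582 × 10^7 m²
ΔV = 1.1 × 10^7 L = 11000 m³
Δh = ΔV / (S × A) = 11000 m³ / (3.4 × 10^-5 × 2.582 × 10^7 m²) = 12.53 m
Δh = 12.53 m = 41.11 ft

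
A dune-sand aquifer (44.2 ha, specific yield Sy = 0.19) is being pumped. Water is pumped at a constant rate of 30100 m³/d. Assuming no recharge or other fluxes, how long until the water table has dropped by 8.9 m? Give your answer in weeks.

A = 44.2 ha = 4.42 × 10^5 m²
ΔV = Sy × A × Δh = 0.19 × 4.42 × 10^5 × 8.9 = 7.474 × 10^5 m³
t = ΔV / Q = 7.474 × 10^5 m³ / 30100 m³/d = 24.83 d
t = 24.83 d ≈ 3.547 weeks

t ≈ 3.55 weeks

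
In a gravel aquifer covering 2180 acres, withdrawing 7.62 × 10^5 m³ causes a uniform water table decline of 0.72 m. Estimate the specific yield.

Sy ≈ 0.12

A = 2180 acres = 8.822 × 10^6 m²
Sy = ΔV / (A × Δh) = 7.62 × 10^5 m³ / (8.822 × 10^6 m² × 0.72 m) = 0.12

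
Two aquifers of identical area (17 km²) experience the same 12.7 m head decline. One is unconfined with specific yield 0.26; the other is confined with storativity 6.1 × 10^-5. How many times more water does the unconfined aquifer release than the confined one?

ΔV_u / ΔV_c ≈ 4260

A = 17 km² = 1.7 × 10^7 m²
Unconfined: ΔV_u = Sy × A × Δh = 0.26 × 1.7 × 10^7 × 12.7 = 5.613 × 10^7 m³
Confined: ΔV_c = S × A × Δh = 6.1 × 10^-5 × 1.7 × 10^7 × 12.7 = 13170 m³
Ratio = ΔV_u / ΔV_c = Sy / S = 0.26 / 6.1 × 10^-5 = 4262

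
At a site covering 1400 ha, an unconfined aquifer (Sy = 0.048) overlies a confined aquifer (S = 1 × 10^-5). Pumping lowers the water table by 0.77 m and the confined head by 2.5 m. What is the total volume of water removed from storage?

A = 1400 ha = 1.4 × 10^7 m²
Unconfined: ΔV_u = Sy × A × Δh_u = 0.048 × 1.4 × 10^7 × 0.77 = 5.174 × 10^5 m³
Confined: ΔV_c = S × A × Δh_c = 1 × 10^-5 × 1.4 × 10^7 × 2.5 = 350 m³
Total ΔV = 5.174 × 10^5 + 350 = 5.178 × 10^5 m³

ΔV ≈ 5.18 × 10^5 m³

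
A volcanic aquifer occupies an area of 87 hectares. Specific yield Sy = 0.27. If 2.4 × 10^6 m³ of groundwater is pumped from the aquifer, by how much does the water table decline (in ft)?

Δh ≈ 33.5 ft

A = 87 hectares = 8.7 × 10^5 m²
Δh = ΔV / (Sy × A) = 2.4 × 10^6 m³ / (0.27 × 8.7 × 10^5 m²) = 10.22 m
Δh = 10.22 m = 33.52 ft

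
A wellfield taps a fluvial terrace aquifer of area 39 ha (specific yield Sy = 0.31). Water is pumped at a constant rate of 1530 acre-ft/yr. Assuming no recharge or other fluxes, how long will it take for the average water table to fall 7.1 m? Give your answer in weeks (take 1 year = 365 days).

A = 39 ha = 3.9 × 10^5 m²
ΔV = Sy × A × Δh = 0.31 × 3.9 × 10^5 × 7.1 = 8.584 × 10^5 m³
Q = 1530 acre-ft/yr = 5170 m³/d
t = ΔV / Q = 8.584 × 10^5 m³ / 5170 m³/d = 166 d
t = 166 d ≈ 23.72 weeks

t ≈ 23.7 weeks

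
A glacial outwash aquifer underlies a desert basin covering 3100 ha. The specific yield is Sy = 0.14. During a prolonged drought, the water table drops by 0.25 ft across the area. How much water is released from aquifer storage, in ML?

A = 3100 ha = 3.1 × 10^7 m²
Δh = 0.25 ft = 0.0762 m
ΔV = Sy × A × Δh = 0.14 × 3.1 × 10^7 m² × 0.0762 m = 3.307 × 10^5 m³
ΔV = 3.307 × 10^5 m³ = 330.7 ML

ΔV ≈ 331 ML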